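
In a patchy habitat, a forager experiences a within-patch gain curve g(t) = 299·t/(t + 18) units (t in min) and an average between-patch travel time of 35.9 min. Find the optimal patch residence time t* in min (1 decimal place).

Optimal t* satisfies g'(t*) = g(t*)/(T + t*).
g'(t) = 299·18/(t + 18)². Setting 299·18/(t+18)² = 299t/[(t+18)(35.9+t)] gives 18(35.9+t) = t(t+18), so t² = 18×35.9 = 646.2.
t* = √646.2 = 25.42 min.

25.4 min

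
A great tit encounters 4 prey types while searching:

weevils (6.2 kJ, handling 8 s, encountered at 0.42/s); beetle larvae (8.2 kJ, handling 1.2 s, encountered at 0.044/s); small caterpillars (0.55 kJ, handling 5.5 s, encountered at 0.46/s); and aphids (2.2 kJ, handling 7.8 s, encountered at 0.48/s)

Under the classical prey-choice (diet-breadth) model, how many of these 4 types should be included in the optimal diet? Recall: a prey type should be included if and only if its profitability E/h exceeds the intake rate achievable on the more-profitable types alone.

E/h in descending order: beetle larvae 6.83, weevils 0.775, aphids 0.282, small caterpillars 0.1 kJ/s. The optimal diet is the largest prefix of this list for which every included type satisfies E_i/h_i > R on the types above it.
Rate on top 1: 0.3427. weevils: 0.775 > 0.3427 → include.
Rate on top 2: 0.6719. aphids: 0.282 < 0.6719 → exclude; stop.
Optimal diet: beetle larvae, weevils — 2 of 4 types.

2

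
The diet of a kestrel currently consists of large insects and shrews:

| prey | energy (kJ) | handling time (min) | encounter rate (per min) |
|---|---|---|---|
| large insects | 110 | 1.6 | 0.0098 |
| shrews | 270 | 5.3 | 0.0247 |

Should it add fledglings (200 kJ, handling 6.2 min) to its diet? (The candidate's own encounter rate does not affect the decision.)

Yes

Current rate: (0.0098×110 + 0.0247×270)/(1 + 0.0098×1.6 + 0.0247×5.3) = 6.757 kJ/min.
fledglings: E/h = 200/6.2 = 32.26 kJ/min.
Since 32.26 > R, including fledglings increases the long-run rate.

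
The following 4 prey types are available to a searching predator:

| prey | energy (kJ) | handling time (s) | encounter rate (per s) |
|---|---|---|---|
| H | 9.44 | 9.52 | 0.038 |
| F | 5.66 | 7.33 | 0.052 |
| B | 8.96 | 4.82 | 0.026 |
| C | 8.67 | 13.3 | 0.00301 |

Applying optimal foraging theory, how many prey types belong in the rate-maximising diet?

Rank by E/h (kJ/s): B 1.86, H 0.992, F 0.772, C 0.652. Include each in turn until the next type's E/h falls below the running intake rate.
Rate on top 1: 0.207. H: 0.992 > 0.207 → include.
Rate on top 2: 0.3979. F: 0.772 > 0.3979 → include.
Rate on top 3: 0.4742. C: 0.652 > 0.4742 → include.
Optimal diet: B, H, F, C — 4 of 4 types.

4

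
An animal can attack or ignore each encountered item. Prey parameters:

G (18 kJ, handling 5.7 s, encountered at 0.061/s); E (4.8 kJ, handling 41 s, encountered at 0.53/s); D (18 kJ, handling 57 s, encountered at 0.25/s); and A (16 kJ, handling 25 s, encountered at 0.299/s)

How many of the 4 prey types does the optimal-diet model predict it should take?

E/h in descending order: G 3.16, A 0.64, D 0.316, E 0.117 kJ/s. The optimal diet is the largest prefix of this list for which every included type satisfies E_i/h_i > R on the types above it.
Rate on top 1: 0.8147. A: 0.64 < 0.8147 → exclude; stop.
Optimal diet: G — 1 of 4 types.

1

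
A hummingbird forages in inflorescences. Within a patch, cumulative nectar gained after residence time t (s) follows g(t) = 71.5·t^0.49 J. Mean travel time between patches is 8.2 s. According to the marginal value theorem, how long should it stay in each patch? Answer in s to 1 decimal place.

By the marginal value theorem, leave when the instantaneous gain rate g'(t) equals the habitat-wide average g(t)/(T + t).
g'(t) = 0.49·71.5·t^-0.51. Setting 0.49·71.5·t^-0.51 = 71.5·t^0.49/(8.2+t) gives 0.49(8.2+t) = t, so 0.51·t = 0.49×8.2.
t* = 0.49×8.2/0.51 = 7.878 s.

7.9 s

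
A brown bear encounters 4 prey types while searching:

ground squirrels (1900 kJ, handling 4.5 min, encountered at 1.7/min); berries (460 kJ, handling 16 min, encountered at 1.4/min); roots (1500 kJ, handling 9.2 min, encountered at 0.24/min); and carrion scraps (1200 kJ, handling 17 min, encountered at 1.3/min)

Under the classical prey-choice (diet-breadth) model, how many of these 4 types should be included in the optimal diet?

Profitabilities (E/h, kJ/min): ground squirrels 422, roots 163, carrion scraps 70.6, berries 28.8. Add prey in this order while the next type's profitability exceeds the intake rate on those already taken.
Rate on top 1: 373.4. roots: 163 < 373.4 → exclude; stop.
Optimal diet: ground squirrels — 1 of 4 types.

1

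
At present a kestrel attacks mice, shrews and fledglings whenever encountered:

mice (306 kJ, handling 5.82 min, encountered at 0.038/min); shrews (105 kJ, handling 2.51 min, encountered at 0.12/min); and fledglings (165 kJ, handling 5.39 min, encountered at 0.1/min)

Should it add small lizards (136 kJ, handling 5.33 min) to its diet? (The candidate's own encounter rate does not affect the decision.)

On mice, shrews and fledglings alone, R = ΣλE/(1+Σλh) = 40.73/2.061 = 19.76 kJ/min.
Profitability of small lizards: 136/5.33 = 25.52 kJ/min.
25.52 > 19.76, so adding small lizards raises the average — include it.

Yes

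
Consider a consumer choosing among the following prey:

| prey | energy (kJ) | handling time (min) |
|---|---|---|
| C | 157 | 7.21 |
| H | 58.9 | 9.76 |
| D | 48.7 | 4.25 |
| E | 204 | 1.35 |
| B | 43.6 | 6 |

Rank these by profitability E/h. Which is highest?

In descending order of E/h:
E: 204/1.35 = 151 kJ/min
C: 157/7.21 = 21.8 kJ/min
D: 48.7/4.25 = 11.5 kJ/min
B: 43.6/6 = 7.27 kJ/min
H: 58.9/9.76 = 6.03 kJ/min

E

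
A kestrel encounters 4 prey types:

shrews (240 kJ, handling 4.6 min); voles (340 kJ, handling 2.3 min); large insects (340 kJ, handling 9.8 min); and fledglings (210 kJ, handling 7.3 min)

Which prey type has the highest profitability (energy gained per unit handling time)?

In descending order of E/h:
voles: 340/2.3 = 148 kJ/min
shrews: 240/4.6 = 52.2 kJ/min
large insects: 340/9.8 = 34.7 kJ/min
fledglings: 210/7.3 = 28.8 kJ/min

voles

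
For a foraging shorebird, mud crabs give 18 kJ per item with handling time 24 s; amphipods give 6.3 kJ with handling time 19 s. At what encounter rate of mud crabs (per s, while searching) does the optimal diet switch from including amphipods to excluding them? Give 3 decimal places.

0.033 per s

Drop amphipods once their profitability E₂/h₂ falls below the rate achievable on mud crabs alone: E₂/h₂ = λE₁/(1 + λh₁).
Solve for λ: λE₁h₂ = E₂(1 + λh₁) → λ(E₁h₂ − E₂h₁) = E₂ → λ = E₂/(E₁h₂ − E₂h₁).
λ = 6.3/(18×19 − 6.3×24) = 6.3/190.8 = 0.03302 per s.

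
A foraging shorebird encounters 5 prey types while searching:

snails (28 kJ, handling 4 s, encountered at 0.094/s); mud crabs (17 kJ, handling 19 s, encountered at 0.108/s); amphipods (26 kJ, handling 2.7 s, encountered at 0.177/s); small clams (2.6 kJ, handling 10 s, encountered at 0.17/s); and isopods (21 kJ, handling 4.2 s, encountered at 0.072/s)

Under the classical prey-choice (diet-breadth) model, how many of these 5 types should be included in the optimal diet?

3

Rank by E/h (kJ/s): amphipods 9.63, snails 7, isopods 5, mud crabs 0.895, small clams 0.26. Include each in turn until the next type's E/h falls below the running intake rate.
Rate on top 1: 3.114. snails: 7 > 3.114 → include.
Rate on top 2: 3.902. isopods: 5 > 3.902 → include.
Rate on top 3: 4.056. mud crabs: 0.895 < 4.056 → exclude; stop.
Optimal diet: amphipods, snails, isopods — 3 of 5 types.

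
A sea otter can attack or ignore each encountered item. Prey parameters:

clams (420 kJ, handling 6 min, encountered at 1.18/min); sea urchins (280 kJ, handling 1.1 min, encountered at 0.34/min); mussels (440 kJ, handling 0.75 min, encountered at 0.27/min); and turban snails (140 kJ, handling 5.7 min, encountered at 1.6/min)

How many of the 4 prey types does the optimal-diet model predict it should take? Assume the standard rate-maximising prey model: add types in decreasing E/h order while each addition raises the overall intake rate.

2

Profitabilities (E/h, kJ/min): mussels 587, sea urchins 255, clams 70, turban snails 24.6. Add prey in this order while the next type's profitability exceeds the intake rate on those already taken.
Rate on top 1: 98.79. sea urchins: 255 > 98.79 → include.
Rate on top 2: 135.7. clams: 70 < 135.7 → exclude; stop.
Optimal diet: mussels, sea urchins — 2 of 4 types.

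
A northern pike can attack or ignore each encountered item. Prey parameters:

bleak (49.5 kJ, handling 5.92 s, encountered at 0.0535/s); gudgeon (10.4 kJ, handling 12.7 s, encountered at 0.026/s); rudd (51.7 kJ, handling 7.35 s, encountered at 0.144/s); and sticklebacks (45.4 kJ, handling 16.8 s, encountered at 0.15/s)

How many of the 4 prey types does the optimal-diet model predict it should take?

2

E/h in descending order: bleak 8.36, rudd 7.03, sticklebacks 2.7, gudgeon 0.819 kJ/s. The optimal diet is the largest prefix of this list for which every included type satisfies E_i/h_i > R on the types above it.
Rate on top 1: 2.011. rudd: 7.03 > 2.011 → include.
Rate on top 2: 4.249. sticklebacks: 2.7 < 4.249 → exclude; stop.
Optimal diet: bleak, rudd — 2 of 4 types.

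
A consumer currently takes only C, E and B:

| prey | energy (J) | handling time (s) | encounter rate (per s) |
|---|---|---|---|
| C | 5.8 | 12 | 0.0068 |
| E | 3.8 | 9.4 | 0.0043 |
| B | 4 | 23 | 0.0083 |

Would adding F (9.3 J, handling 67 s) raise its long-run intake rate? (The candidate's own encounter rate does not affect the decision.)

On C, E and B alone, R = ΣλE/(1+Σλh) = 0.08898/1.313 = 0.06777 J/s.
F: E/h = 9.3/67 = 0.1388 J/s.
0.1388 > 0.06777, so adding F raises the average — include it.

Yes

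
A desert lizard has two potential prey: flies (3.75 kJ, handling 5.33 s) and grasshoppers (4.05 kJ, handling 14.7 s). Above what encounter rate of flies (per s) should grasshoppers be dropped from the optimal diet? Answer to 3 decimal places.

0.121 per s

At the threshold, the rate on flies alone equals the profitability of grasshoppers: λ·3.75/(1 + λ·5.33) = 4.05/14.7 = 0.2755.
Rearranging, λ(3.75 − 0.2755×5.33) = 0.2755, so λ = 0.2755/2.282 = 0.1208 per s.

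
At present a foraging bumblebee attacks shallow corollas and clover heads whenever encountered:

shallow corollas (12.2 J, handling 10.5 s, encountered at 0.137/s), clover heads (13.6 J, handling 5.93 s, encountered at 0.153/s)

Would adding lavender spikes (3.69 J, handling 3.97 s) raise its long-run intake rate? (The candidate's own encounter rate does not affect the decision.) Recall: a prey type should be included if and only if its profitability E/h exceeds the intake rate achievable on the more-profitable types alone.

Current rate: (0.137×12.2 + 0.153×13.6)/(1 + 0.137×10.5 + 0.153×5.93) = 1.121 J/s.
lavender spikes: E/h = 3.69/3.97 = 0.9295 J/s.
Since 0.9295 < R, time spent handling lavender spikes is better spent searching.

No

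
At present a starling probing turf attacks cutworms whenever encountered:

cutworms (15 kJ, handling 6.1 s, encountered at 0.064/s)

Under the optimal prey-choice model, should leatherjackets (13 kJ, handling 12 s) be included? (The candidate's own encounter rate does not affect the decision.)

Yes

Current rate: (0.064×15)/(1 + 0.064×6.1) = 0.6904 kJ/s.
Profitability of leatherjackets: 13/12 = 1.083 kJ/s.
1.083 > 0.6904, so adding leatherjackets raises the average — include it.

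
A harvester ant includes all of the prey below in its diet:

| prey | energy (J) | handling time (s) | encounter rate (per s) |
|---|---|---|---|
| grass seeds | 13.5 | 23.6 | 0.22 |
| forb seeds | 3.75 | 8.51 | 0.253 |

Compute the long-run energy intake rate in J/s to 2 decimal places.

R = Σλ_iE_i / (1 + Σλ_ih_i)
Numerator: 0.22×13.5 + 0.253×3.75 = 3.919
Denominator: 1 + 0.22×23.6 + 0.253×8.51 = 8.345
R = 3.919/8.345 = 0.4696 J/s

0.47 J/s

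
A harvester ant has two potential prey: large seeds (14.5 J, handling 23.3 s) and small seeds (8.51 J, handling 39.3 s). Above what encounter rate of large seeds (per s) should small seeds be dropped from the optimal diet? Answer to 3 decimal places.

The zero-one rule: include small seeds iff E₂/h₂ > λE₁/(1+λh₁). Equality gives the switch point.
λE₁h₂ = E₂ + λE₂h₁ ⇒ λ = E₂/(E₁h₂ − E₂h₁) = 8.51/(569.8 − 198.3) = 0.0229 per s.

0.023 per s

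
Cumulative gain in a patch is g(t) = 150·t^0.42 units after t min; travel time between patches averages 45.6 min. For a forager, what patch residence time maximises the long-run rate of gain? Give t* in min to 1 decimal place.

33.0 min

Maximise g(t)/(T+t): set derivative to zero → g'(t)(T+t) = g(t).
g'(t) = 0.42·150·t^-0.58. Setting 0.42·150·t^-0.58 = 150·t^0.42/(45.6+t) gives 0.42(45.6+t) = t, so 0.58·t = 0.42×45.6.
t* = 0.42×45.6/0.58 = 33.02 min.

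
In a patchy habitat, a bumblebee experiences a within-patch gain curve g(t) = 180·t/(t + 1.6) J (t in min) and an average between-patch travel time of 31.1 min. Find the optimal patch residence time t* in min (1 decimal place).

Maximise g(t)/(T+t): set derivative to zero → g'(t)(T+t) = g(t).
g'(t) = 180·1.6/(t + 1.6)². Setting 180·1.6/(t+1.6)² = 180t/[(t+1.6)(31.1+t)] gives 1.6(31.1+t) = t(t+1.6), so t² = 1.6×31.1 = 49.76.
t* = √49.76 = 7.054 min.

7.1 min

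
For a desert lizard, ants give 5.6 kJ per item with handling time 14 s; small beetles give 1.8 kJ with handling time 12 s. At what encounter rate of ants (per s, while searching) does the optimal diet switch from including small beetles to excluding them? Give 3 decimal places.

Drop small beetles once their profitability E₂/h₂ falls below the rate achievable on ants alone: E₂/h₂ = λE₁/(1 + λh₁).
Solve for λ: λE₁h₂ = E₂(1 + λh₁) → λ(E₁h₂ − E₂h₁) = E₂ → λ = E₂/(E₁h₂ − E₂h₁).
λ = 1.8/(5.6×12 − 1.8×14) = 1.8/42 = 0.04286 per s.

0.043 per s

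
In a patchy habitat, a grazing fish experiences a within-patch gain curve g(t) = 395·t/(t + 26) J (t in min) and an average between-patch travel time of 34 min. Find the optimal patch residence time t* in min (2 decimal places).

Maximise g(t)/(T+t): set derivative to zero → g'(t)(T+t) = g(t).
g'(t) = 395·26/(t + 26)². Setting 395·26/(t+26)² = 395t/[(t+26)(34+t)] gives 26(34+t) = t(t+26), so t² = 26×34 = 884.
t* = √884 = 29.73 min.

29.73 min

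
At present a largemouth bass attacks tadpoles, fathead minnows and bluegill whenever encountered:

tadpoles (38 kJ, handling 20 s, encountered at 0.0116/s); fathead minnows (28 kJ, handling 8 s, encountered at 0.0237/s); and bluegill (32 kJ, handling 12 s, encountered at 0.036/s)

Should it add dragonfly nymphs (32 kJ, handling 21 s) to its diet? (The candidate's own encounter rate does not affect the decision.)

Yes

On tadpoles, fathead minnows and bluegill alone, R = ΣλE/(1+Σλh) = 2.256/1.854 = 1.217 kJ/s.
Profitability of dragonfly nymphs: 32/21 = 1.524 kJ/s.
Since 1.524 > R, including dragonfly nymphs increases the long-run rate.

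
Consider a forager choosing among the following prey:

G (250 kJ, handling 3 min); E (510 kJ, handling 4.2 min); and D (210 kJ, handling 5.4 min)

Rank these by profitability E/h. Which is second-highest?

Profitability E/h (kJ/min): G = 250/3 = 83.3, E = 510/4.2 = 121, D = 210/5.4 = 38.9.
Ranked: E > G > D.

G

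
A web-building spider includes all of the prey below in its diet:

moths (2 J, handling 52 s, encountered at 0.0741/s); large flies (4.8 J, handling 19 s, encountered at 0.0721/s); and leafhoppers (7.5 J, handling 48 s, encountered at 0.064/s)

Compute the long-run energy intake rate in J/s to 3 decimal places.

R = Σλ_iE_i / (1 + Σλ_ih_i)
Numerator: 0.0741×2 + 0.0721×4.8 + 0.064×7.5 = 0.9743
Denominator: 1 + 0.0741×52 + 0.0721×19 + 0.064×48 = 9.295
R = 0.9743/9.295 = 0.1048 J/s

0.105 J/s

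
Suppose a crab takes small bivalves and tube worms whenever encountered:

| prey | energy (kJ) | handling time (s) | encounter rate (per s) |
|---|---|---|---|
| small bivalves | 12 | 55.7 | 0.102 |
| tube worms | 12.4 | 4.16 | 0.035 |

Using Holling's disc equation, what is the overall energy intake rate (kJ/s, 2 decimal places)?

R = (0.102×12 + 0.035×12.4) / (1 + 0.102×55.7 + 0.035×4.16) = 1.658/6.827 = 0.2429 kJ/s.

0.24 kJ/s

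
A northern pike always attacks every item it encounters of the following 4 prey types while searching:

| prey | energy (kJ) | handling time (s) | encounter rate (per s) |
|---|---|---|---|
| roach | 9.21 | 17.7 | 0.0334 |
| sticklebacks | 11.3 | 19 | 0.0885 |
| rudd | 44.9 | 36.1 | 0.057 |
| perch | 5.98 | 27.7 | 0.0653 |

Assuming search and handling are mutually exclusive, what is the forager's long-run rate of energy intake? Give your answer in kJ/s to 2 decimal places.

0.60 kJ/s

R = (0.0334×9.21 + 0.0885×11.3 + 0.057×44.9 + 0.0653×5.98) / (1 + 0.0334×17.7 + 0.0885×19 + 0.057×36.1 + 0.0653×27.7) = 4.257/7.139 = 0.5964 kJ/s.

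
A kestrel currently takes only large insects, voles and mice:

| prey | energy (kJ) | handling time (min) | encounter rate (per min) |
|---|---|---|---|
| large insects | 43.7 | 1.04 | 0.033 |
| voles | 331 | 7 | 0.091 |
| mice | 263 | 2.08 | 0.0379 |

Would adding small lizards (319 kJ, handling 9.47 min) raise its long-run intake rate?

Yes

On large insects, voles and mice alone, R = ΣλE/(1+Σλh) = 41.53/1.75 = 23.73 kJ/min.
small lizards: E/h = 319/9.47 = 33.69 kJ/min.
Since 33.69 > R, including small lizards increases the long-run rate.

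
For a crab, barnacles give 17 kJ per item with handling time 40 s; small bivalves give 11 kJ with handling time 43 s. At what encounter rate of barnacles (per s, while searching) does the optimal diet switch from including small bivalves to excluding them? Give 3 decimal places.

0.038 per s

The zero-one rule: include small bivalves iff E₂/h₂ > λE₁/(1+λh₁). Equality gives the switch point.
λE₁h₂ = E₂ + λE₂h₁ ⇒ λ = E₂/(E₁h₂ − E₂h₁) = 11/(731 − 440) = 0.0378 per s.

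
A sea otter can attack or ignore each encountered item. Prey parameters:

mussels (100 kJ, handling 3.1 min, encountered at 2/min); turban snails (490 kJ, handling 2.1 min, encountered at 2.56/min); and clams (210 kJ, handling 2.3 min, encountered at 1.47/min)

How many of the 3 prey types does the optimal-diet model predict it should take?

1

E/h in descending order: turban snails 233, clams 91.3, mussels 32.3 kJ/min. The optimal diet is the largest prefix of this list for which every included type satisfies E_i/h_i > R on the types above it.
Rate on top 1: 196.7. clams: 91.3 < 196.7 → exclude; stop.
Optimal diet: turban snails — 1 of 3 types.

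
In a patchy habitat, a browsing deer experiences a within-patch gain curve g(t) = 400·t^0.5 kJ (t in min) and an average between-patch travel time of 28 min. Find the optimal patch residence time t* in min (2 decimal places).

28.00 min

Optimal t* satisfies g'(t*) = g(t*)/(T + t*).
g'(t) = 0.5·400·t^-0.5. Setting 0.5·400·t^-0.5 = 400·t^0.5/(28+t) gives 0.5(28+t) = t, so 0.50·t = 0.5×28.
t* = 0.5×28/0.50 = 28 min.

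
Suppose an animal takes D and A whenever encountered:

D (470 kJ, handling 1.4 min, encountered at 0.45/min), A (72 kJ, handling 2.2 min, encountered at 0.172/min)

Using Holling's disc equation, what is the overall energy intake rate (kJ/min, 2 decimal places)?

111.47 kJ/min

R = (0.45×470 + 0.172×72) / (1 + 0.45×1.4 + 0.172×2.2) = 223.9/2.008 = 111.5 kJ/min.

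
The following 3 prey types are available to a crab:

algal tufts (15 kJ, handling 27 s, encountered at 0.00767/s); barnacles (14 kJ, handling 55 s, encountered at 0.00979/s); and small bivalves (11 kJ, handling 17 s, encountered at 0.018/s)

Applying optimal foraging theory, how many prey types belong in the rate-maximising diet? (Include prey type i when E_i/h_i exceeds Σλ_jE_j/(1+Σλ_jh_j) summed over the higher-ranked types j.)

Profitabilities (E/h, kJ/s): small bivalves 0.647, algal tufts 0.556, barnacles 0.255. Add prey in this order while the next type's profitability exceeds the intake rate on those already taken.
Rate on top 1: 0.1516. algal tufts: 0.556 > 0.1516 → include.
Rate on top 2: 0.2069. barnacles: 0.255 > 0.2069 → include.
Optimal diet: small bivalves, algal tufts, barnacles — 3 of 3 types.

3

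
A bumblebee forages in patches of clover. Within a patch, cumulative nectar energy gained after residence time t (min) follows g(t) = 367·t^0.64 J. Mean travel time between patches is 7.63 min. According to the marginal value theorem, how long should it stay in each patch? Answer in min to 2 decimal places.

Optimal t* satisfies g'(t*) = g(t*)/(T + t*).
g'(t) = 0.64·367·t^-0.36. Setting 0.64·367·t^-0.36 = 367·t^0.64/(7.63+t) gives 0.64(7.63+t) = t, so 0.36·t = 0.64×7.63.
t* = 0.64×7.63/0.36 = 13.56 min.

13.56 min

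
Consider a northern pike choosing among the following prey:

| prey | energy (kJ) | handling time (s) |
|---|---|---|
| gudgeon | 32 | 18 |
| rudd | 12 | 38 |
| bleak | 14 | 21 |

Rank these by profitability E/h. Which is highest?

In descending order of E/h:
gudgeon: 32/18 = 1.78 kJ/s
bleak: 14/21 = 0.667 kJ/s
rudd: 12/38 = 0.316 kJ/s

gudgeon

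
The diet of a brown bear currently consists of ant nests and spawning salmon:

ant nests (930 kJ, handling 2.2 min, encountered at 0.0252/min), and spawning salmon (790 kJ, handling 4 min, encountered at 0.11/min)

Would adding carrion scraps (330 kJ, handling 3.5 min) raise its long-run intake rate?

Yes

Current rate: (0.0252×930 + 0.11×790)/(1 + 0.0252×2.2 + 0.11×4) = 73.78 kJ/min.
Profitability of carrion scraps: 330/3.5 = 94.29 kJ/min.
Since 94.29 > R, including carrion scraps increases the long-run rate.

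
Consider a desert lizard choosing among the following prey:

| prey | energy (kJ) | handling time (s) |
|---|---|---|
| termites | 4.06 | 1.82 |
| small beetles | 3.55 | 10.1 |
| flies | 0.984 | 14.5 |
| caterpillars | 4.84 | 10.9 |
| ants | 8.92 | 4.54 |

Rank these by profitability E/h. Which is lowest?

In descending order of E/h:
termites: 4.06/1.82 = 2.23 kJ/s
ants: 8.92/4.54 = 1.96 kJ/s
caterpillars: 4.84/10.9 = 0.444 kJ/s
small beetles: 3.55/10.1 = 0.351 kJ/s
flies: 0.984/14.5 = 0.0679 kJ/s

flies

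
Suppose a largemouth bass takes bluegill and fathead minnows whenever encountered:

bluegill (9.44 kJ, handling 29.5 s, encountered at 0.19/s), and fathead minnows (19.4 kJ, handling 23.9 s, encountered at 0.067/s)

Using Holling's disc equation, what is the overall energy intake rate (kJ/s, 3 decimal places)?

Energy encountered per unit search time: 0.19×9.44 + 0.067×19.4 = 3.093 kJ/s.
Handling time per unit search time: 0.19×29.5 + 0.067×23.9 = 7.206.
Rate = 3.093/(1 + 7.206) = 0.377 kJ/s.

0.377 kJ/s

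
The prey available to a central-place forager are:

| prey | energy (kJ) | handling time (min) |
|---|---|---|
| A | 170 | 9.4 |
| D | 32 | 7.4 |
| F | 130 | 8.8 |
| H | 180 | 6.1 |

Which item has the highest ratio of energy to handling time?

H

Profitability E/h (kJ/min): A = 170/9.4 = 18.1, D = 32/7.4 = 4.32, F = 130/8.8 = 14.8, H = 180/6.1 = 29.5.
Ranked: H > A > F > D.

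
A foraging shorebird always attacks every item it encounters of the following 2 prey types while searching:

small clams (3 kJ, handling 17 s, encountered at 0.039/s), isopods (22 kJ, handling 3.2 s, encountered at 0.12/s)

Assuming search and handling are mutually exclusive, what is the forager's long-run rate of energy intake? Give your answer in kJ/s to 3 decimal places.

R = (0.039×3 + 0.12×22) / (1 + 0.039×17 + 0.12×3.2) = 2.757/2.047 = 1.347 kJ/s.

1.347 kJ/s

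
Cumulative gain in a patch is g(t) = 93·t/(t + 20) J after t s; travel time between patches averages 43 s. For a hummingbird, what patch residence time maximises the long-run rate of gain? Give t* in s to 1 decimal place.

Maximise g(t)/(T+t): set derivative to zero → g'(t)(T+t) = g(t).
g'(t) = 93·20/(t + 20)². Setting 93·20/(t+20)² = 93t/[(t+20)(43+t)] gives 20(43+t) = t(t+20), so t² = 20×43 = 860.
t* = √860 = 29.33 s.

29.3 s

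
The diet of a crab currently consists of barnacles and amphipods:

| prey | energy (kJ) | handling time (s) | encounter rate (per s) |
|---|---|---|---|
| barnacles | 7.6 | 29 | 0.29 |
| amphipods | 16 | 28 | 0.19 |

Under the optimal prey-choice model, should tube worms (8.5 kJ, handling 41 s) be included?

No

On barnacles and amphipods alone, R = ΣλE/(1+Σλh) = 5.244/14.73 = 0.356 kJ/s.
tube worms: E/h = 8.5/41 = 0.2073 kJ/s.
Since 0.2073 < R, time spent handling tube worms is better spent searching.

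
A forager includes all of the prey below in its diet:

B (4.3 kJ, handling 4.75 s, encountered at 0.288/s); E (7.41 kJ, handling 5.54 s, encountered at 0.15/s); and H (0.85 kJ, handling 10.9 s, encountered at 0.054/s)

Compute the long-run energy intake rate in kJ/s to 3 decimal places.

0.633 kJ/s

Energy encountered per unit search time: 0.288×4.3 + 0.15×7.41 + 0.054×0.85 = 2.396 kJ/s.
Handling time per unit search time: 0.288×4.75 + 0.15×5.54 + 0.054×10.9 = 2.788.
Rate = 2.396/(1 + 2.788) = 0.6325 kJ/s.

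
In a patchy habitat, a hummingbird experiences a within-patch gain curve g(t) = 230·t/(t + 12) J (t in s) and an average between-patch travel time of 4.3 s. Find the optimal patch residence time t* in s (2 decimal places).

7.18 s

Maximise g(t)/(T+t): set derivative to zero → g'(t)(T+t) = g(t).
g'(t) = 230·12/(t + 12)². Setting 230·12/(t+12)² = 230t/[(t+12)(4.3+t)] gives 12(4.3+t) = t(t+12), so t² = 12×4.3 = 51.6.
t* = √51.6 = 7.183 s.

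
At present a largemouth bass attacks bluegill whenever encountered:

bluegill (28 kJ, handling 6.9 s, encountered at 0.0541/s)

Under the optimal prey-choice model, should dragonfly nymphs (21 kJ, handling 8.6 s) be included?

On bluegill alone, R = ΣλE/(1+Σλh) = 1.515/1.373 = 1.103 kJ/s.
dragonfly nymphs: E/h = 21/8.6 = 2.442 kJ/s.
2.442 > 1.103, so adding dragonfly nymphs raises the average — include it.

Yes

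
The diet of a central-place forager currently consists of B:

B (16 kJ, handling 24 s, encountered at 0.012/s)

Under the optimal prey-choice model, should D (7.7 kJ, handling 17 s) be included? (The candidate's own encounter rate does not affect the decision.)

Intake rate on the current diet: R = (0.012×16) / (1 + 0.012×24) = 0.192/1.288 = 0.1491 kJ/s.
D: E/h = 7.7/17 = 0.4529 kJ/s.
0.4529 > 0.1491, so adding D raises the average — include it.

Yes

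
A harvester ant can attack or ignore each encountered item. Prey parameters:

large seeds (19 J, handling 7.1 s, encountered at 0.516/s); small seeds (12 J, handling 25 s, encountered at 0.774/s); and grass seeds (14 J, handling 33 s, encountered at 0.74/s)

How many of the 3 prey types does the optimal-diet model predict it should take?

E/h in descending order: large seeds 2.68, small seeds 0.48, grass seeds 0.424 J/s. The optimal diet is the largest prefix of this list for which every included type satisfies E_i/h_i > R on the types above it.
Rate on top 1: 2.102. small seeds: 0.48 < 2.102 → exclude; stop.
Optimal diet: large seeds — 1 of 3 types.

1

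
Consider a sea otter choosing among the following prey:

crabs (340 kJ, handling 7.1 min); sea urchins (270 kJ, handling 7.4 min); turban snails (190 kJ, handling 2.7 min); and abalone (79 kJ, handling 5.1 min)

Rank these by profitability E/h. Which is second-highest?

crabs

In descending order of E/h:
turban snails: 190/2.7 = 70.4 kJ/min
crabs: 340/7.1 = 47.9 kJ/min
sea urchins: 270/7.4 = 36.5 kJ/min
abalone: 79/5.1 = 15.5 kJ/min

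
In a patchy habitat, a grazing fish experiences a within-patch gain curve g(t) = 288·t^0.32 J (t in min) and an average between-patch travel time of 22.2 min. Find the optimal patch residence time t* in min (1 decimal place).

10.4 min

Optimal t* satisfies g'(t*) = g(t*)/(T + t*).
g'(t) = 0.32·288·t^-0.68. Setting 0.32·288·t^-0.68 = 288·t^0.32/(22.2+t) gives 0.32(22.2+t) = t, so 0.68·t = 0.32×22.2.
t* = 0.32×22.2/0.68 = 10.45 min.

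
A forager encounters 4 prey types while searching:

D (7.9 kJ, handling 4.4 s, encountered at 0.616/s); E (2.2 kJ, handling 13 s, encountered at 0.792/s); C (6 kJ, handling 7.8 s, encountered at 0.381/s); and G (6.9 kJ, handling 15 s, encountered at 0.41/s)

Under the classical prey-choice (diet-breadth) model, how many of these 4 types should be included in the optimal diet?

Rank by E/h (kJ/s): D 1.8, C 0.769, G 0.46, E 0.169. Include each in turn until the next type's E/h falls below the running intake rate.
Rate on top 1: 1.312. C: 0.769 < 1.312 → exclude; stop.
Optimal diet: D — 1 of 4 types.

1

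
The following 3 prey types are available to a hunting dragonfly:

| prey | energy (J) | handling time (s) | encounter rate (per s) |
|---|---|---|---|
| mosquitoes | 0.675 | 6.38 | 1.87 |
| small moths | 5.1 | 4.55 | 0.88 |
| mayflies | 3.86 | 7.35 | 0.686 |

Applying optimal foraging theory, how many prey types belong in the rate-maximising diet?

E/h in descending order: small moths 1.12, mayflies 0.525, mosquitoes 0.106 J/s. The optimal diet is the largest prefix of this list for which every included type satisfies E_i/h_i > R on the types above it.
Rate on top 1: 0.8969. mayflies: 0.525 < 0.8969 → exclude; stop.
Optimal diet: small moths — 1 of 3 types.

1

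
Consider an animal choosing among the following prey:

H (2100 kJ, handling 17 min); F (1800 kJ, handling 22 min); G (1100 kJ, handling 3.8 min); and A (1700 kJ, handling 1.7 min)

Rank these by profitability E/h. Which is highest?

A

Profitability E/h (kJ/min): H = 2100/17 = 124, F = 1800/22 = 81.8, G = 1100/3.8 = 289, A = 1700/1.7 = 1e+03.
Ranked: A > G > H > F.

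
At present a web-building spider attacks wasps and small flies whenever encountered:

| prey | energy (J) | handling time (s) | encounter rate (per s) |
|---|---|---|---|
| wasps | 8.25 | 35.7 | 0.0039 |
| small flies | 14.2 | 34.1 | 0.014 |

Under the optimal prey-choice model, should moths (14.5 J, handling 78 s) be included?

Yes

Intake rate on the current diet: R = (0.0039×8.25 + 0.014×14.2) / (1 + 0.0039×35.7 + 0.014×34.1) = 0.231/1.617 = 0.1429 J/s.
moths: E/h = 14.5/78 = 0.1859 J/s.
Since 0.1859 > R, including moths increases the long-run rate.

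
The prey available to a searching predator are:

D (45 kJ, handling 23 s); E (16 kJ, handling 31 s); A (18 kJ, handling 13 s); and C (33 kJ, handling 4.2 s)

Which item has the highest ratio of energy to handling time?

C

Profitability E/h (kJ/s): D = 45/23 = 1.96, E = 16/31 = 0.516, A = 18/13 = 1.38, C = 33/4.2 = 7.86.
Ranked: C > D > A > E.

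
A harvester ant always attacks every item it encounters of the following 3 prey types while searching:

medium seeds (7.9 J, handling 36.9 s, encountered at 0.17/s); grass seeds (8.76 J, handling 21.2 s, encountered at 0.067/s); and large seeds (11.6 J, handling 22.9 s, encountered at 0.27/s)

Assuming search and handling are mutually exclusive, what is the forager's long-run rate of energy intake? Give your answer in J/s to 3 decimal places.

Energy encountered per unit search time: 0.17×7.9 + 0.067×8.76 + 0.27×11.6 = 5.062 J/s.
Handling time per unit search time: 0.17×36.9 + 0.067×21.2 + 0.27×22.9 = 13.88.
Rate = 5.062/(1 + 13.88) = 0.3403 J/s.

0.340 J/s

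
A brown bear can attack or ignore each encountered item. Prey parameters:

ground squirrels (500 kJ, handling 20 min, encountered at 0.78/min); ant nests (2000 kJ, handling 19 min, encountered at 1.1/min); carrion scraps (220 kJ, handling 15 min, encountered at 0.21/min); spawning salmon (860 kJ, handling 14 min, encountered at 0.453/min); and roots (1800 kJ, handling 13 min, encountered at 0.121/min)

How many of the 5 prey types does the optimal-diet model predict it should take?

2

Profitabilities (E/h, kJ/min): roots 138, ant nests 105, spawning salmon 61.4, ground squirrels 25, carrion scraps 14.7. Add prey in this order while the next type's profitability exceeds the intake rate on those already taken.
Rate on top 1: 84.65. ant nests: 105 > 84.65 → include.
Rate on top 2: 103. spawning salmon: 61.4 < 103 → exclude; stop.
Optimal diet: roots, ant nests — 2 of 5 types.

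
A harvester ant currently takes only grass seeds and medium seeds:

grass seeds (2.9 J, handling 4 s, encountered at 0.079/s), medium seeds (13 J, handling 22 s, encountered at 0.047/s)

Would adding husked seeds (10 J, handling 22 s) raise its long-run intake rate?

Yes

Intake rate on the current diet: R = (0.079×2.9 + 0.047×13) / (1 + 0.079×4 + 0.047×22) = 0.8401/2.35 = 0.3575 J/s.
Profitability of husked seeds: 10/22 = 0.4545 J/s.
Since 0.4545 > R, including husked seeds increases the long-run rate.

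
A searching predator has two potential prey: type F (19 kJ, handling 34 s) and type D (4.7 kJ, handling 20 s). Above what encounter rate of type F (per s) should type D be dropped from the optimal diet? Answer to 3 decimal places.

0.021 per s

The zero-one rule: include type D iff E₂/h₂ > λE₁/(1+λh₁). Equality gives the switch point.
λE₁h₂ = E₂ + λE₂h₁ ⇒ λ = E₂/(E₁h₂ − E₂h₁) = 4.7/(380 − 159.8) = 0.02134 per s.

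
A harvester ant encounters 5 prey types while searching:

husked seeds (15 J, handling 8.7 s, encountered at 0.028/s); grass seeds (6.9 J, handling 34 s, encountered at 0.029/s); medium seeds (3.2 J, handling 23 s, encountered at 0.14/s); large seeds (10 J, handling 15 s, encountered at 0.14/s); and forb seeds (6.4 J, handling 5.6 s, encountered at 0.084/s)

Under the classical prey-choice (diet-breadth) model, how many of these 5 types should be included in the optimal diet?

E/h in descending order: husked seeds 1.72, forb seeds 1.14, large seeds 0.667, grass seeds 0.203, medium seeds 0.139 J/s. The optimal diet is the largest prefix of this list for which every included type satisfies E_i/h_i > R on the types above it.
Rate on top 1: 0.3377. forb seeds: 1.14 > 0.3377 → include.
Rate on top 2: 0.5587. large seeds: 0.667 > 0.5587 → include.
Rate on top 3: 0.6181. grass seeds: 0.203 < 0.6181 → exclude; stop.
Optimal diet: husked seeds, forb seeds, large seeds — 3 of 5 types.

3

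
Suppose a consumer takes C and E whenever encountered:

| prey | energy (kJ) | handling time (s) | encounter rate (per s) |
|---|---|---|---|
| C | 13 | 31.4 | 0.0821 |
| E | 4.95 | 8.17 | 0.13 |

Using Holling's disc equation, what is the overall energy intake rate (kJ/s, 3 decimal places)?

0.369 kJ/s

R = Σλ_iE_i / (1 + Σλ_ih_i)
Numerator: 0.0821×13 + 0.13×4.95 = 1.711
Denominator: 1 + 0.0821×31.4 + 0.13×8.17 = 4.64
R = 1.711/4.64 = 0.3687 kJ/s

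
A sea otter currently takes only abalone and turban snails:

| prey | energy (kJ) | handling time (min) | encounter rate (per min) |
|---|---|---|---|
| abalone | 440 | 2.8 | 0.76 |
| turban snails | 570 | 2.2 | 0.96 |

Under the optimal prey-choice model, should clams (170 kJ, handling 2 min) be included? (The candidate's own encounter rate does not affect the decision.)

No

Current rate: (0.76×440 + 0.96×570)/(1 + 0.76×2.8 + 0.96×2.2) = 168.2 kJ/min.
clams: E/h = 170/2 = 85 kJ/min.
Since 85 < R, time spent handling clams is better spent searching.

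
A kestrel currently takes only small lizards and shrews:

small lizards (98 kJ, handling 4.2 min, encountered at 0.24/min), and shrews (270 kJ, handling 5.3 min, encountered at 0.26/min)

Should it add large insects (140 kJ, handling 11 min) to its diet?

No

Current rate: (0.24×98 + 0.26×270)/(1 + 0.24×4.2 + 0.26×5.3) = 27.68 kJ/min.
large insects: E/h = 140/11 = 12.73 kJ/min.
Since 12.73 < R, time spent handling large insects is better spent searching.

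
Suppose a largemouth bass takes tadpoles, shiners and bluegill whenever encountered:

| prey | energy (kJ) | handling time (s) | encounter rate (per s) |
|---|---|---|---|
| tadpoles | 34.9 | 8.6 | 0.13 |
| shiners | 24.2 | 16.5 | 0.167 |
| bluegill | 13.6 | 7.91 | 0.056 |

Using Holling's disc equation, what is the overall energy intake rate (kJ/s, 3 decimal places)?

1.757 kJ/s

R = (0.13×34.9 + 0.167×24.2 + 0.056×13.6) / (1 + 0.13×8.6 + 0.167×16.5 + 0.056×7.91) = 9.34/5.316 = 1.757 kJ/s.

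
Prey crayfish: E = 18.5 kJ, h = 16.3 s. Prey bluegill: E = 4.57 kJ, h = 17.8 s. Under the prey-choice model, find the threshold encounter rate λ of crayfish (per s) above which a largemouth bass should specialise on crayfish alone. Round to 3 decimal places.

0.018 per s

Drop bluegill once their profitability E₂/h₂ falls below the rate achievable on crayfish alone: E₂/h₂ = λE₁/(1 + λh₁).
Solve for λ: λE₁h₂ = E₂(1 + λh₁) → λ(E₁h₂ − E₂h₁) = E₂ → λ = E₂/(E₁h₂ − E₂h₁).
λ = 4.57/(18.5×17.8 − 4.57×16.3) = 4.57/254.8 = 0.01794 per s.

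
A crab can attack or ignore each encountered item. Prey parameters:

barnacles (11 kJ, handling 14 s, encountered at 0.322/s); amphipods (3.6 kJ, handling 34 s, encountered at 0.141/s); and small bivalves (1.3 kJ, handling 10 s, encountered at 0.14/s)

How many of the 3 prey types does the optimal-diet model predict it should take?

1

E/h in descending order: barnacles 0.786, small bivalves 0.13, amphipods 0.106 kJ/s. The optimal diet is the largest prefix of this list for which every included type satisfies E_i/h_i > R on the types above it.
Rate on top 1: 0.6431. small bivalves: 0.13 < 0.6431 → exclude; stop.
Optimal diet: barnacles — 1 of 3 types.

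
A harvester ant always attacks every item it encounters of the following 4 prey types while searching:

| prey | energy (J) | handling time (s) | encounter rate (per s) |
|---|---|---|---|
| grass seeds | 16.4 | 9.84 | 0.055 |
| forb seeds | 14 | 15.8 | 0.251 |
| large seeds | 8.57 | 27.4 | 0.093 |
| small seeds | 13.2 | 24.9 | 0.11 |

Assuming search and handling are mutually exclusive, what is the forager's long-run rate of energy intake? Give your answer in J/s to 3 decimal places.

0.617 J/s

Energy encountered per unit search time: 0.055×16.4 + 0.251×14 + 0.093×8.57 + 0.11×13.2 = 6.665 J/s.
Handling time per unit search time: 0.055×9.84 + 0.251×15.8 + 0.093×27.4 + 0.11×24.9 = 9.794.
Rate = 6.665/(1 + 9.794) = 0.6175 J/s.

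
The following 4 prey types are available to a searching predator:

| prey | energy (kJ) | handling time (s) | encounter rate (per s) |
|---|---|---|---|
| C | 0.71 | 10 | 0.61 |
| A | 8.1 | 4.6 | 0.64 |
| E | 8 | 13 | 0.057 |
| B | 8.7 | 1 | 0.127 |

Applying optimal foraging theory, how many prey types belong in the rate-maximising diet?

2

Rank by E/h (kJ/s): B 8.7, A 1.76, E 0.615, C 0.071. Include each in turn until the next type's E/h falls below the running intake rate.
Rate on top 1: 0.9804. A: 1.76 > 0.9804 → include.
Rate on top 2: 1.545. E: 0.615 < 1.545 → exclude; stop.
Optimal diet: B, A — 2 of 4 types.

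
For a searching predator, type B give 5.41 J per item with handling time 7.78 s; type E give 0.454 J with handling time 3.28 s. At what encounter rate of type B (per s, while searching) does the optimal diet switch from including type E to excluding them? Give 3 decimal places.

0.032 per s

Drop type E once their profitability E₂/h₂ falls below the rate achievable on type B alone: E₂/h₂ = λE₁/(1 + λh₁).
Solve for λ: λE₁h₂ = E₂(1 + λh₁) → λ(E₁h₂ − E₂h₁) = E₂ → λ = E₂/(E₁h₂ − E₂h₁).
λ = 0.454/(5.41×3.28 − 0.454×7.78) = 0.454/14.21 = 0.03194 per s.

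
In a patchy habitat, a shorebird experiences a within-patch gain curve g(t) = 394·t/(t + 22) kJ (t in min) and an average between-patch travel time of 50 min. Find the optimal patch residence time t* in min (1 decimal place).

33.2 min

Optimal t* satisfies g'(t*) = g(t*)/(T + t*).
g'(t) = 394·22/(t + 22)². Setting 394·22/(t+22)² = 394t/[(t+22)(50+t)] gives 22(50+t) = t(t+22), so t² = 22×50 = 1100.
t* = √1100 = 33.17 min.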